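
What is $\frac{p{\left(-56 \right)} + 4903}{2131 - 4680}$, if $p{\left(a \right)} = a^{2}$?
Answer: $- \frac{8039}{2549} \approx -3.1538$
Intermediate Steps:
$\frac{p{\left(-56 \right)} + 4903}{2131 - 4680} = \frac{\left(-56\right)^{2} + 4903}{2131 - 4680} = \frac{3136 + 4903}{-2549} = 8039 \left(- \frac{1}{2549}\right) = - \frac{8039}{2549}$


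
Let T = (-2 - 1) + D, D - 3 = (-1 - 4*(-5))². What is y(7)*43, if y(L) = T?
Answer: 15523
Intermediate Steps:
D = 364 (D = 3 + (-1 - 4*(-5))² = 3 + (-1 + 20)² = 3 + 19² = 3 + 361 = 364)
T = 361 (T = (-2 - 1) + 364 = -3 + 364 = 361)
y(L) = 361
y(7)*43 = 361*43 = 15523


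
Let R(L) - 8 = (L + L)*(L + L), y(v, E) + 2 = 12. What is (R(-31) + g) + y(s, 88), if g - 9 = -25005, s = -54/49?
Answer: -21134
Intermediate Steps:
s = -54/49 (s = -54*1/49 = -54/49 ≈ -1.1020)
y(v, E) = 10 (y(v, E) = -2 + 12 = 10)
g = -24996 (g = 9 - 25005 = -24996)
R(L) = 8 + 4*L² (R(L) = 8 + (L + L)*(L + L) = 8 + (2*L)*(2*L) = 8 + 4*L²)
(R(-31) + g) + y(s, 88) = ((8 + 4*(-31)²) - 24996) + 10 = ((8 + 4*961) - 24996) + 10 = ((8 + 3844) - 24996) + 10 = (3852 - 24996) + 10 = -21144 + 10 = -21134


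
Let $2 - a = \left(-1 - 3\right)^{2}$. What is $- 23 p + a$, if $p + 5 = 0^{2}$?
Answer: $101$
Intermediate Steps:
$p = -5$ ($p = -5 + 0^{2} = -5 + 0 = -5$)
$a = -14$ ($a = 2 - \left(-1 - 3\right)^{2} = 2 - \left(-4\right)^{2} = 2 - 16 = -14$)
$- 23 p + a = \left(-23\right) \left(-5\right) - 14 = 115 - 14 = 101$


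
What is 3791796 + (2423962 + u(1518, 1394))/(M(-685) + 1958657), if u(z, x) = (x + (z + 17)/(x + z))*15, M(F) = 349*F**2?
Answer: 1829812106536237553/482571345984 ≈ 3.7918e+6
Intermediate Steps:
u(z, x) = 15*x + 15*(17 + z)/(x + z) (u(z, x) = (x + (17 + z)/(x + z))*15 = 15*x + 15*(17 + z)/(x + z))
3791796 + (2423962 + u(1518, 1394))/(M(-685) + 1958657) = 3791796 + (2423962 + 15*(17 + 1518 + 1394**2 + 1394*1518)/(1394 + 1518))/(349*(-685)**2 + 1958657) = 3791796 + (2423962 + 15*(17 + 1518 + 1943236 + 2116092)/2912)/(349*469225 + 1958657) = 3791796 + (2423962 + 15*(1/2912)*4060863)/(163759525 + 1958657) = 3791796 + (2423962 + 60912945/2912)/165718182 = 3791796 + (7119490289/2912)*(1/165718182) = 3791796 + 7119490289/482571345984 = 1829812106536237553/482571345984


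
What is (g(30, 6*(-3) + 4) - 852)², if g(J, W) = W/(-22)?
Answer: 87703225/121 ≈ 7.2482e+5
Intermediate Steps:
g(J, W) = -W/22 (g(J, W) = W*(-1/22) = -W/22)
(g(30, 6*(-3) + 4) - 852)² = (-(6*(-3) + 4)/22 - 852)² = (-(-18 + 4)/22 - 852)² = (-1/22*(-14) - 852)² = (7/11 - 852)² = (-9365/11)² = 87703225/121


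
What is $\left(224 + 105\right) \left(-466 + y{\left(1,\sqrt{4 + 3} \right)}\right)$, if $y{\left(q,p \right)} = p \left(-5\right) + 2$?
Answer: $-152656 - 1645 \sqrt{7} \approx -1.5701 \cdot 10^{5}$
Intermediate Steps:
$y{\left(q,p \right)} = 2 - 5 p$ ($y{\left(q,p \right)} = - 5 p + 2 = 2 - 5 p$)
$\left(224 + 105\right) \left(-466 + y{\left(1,\sqrt{4 + 3} \right)}\right) = \left(224 + 105\right) \left(-466 + \left(2 - 5 \sqrt{4 + 3}\right)\right) = 329 \left(-466 + \left(2 - 5 \sqrt{7}\right)\right) = 329 \left(-464 - 5 \sqrt{7}\right) = -152656 - 1645 \sqrt{7}$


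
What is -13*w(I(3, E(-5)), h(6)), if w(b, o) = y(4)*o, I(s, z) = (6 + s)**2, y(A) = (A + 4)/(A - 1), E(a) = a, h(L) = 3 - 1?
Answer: -208/3 ≈ -69.333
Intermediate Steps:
h(L) = 2
y(A) = (4 + A)/(-1 + A)
w(b, o) = 8*o/3 (w(b, o) = ((4 + 4)/(-1 + 4))*o = (8/3)*o = ((1/3)*8)*o = 8*o/3)
-13*w(I(3, E(-5)), h(6)) = -104*2/3 = -13*16/3 = -208/3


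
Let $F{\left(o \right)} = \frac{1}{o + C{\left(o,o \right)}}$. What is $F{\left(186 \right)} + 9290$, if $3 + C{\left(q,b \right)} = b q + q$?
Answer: $\frac{324824851}{34965} \approx 9290.0$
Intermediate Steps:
$C{\left(q,b \right)} = -3 + q + b q$ ($C{\left(q,b \right)} = -3 + \left(b q + q\right) = -3 + \left(q + b q\right) = -3 + q + b q$)
$F{\left(o \right)} = \frac{1}{-3 + o^{2} + 2 o}$ ($F{\left(o \right)} = \frac{1}{o + \left(-3 + o + o o\right)} = \frac{1}{o + \left(-3 + o + o^{2}\right)} = \frac{1}{-3 + o^{2} + 2 o}$)
$F{\left(186 \right)} + 9290 = \frac{1}{-3 + 186^{2} + 2 \cdot 186} + 9290 = \frac{1}{-3 + 34596 + 372} + 9290 = \frac{1}{34965} + 9290 = \frac{324824851}{34965}$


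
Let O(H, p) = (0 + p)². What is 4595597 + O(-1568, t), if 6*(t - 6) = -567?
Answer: 18413717/4 ≈ 4.6034e+6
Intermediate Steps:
t = -177/2 (t = 6 + (⅙)*(-567) = 6 - 189/2 = -177/2 ≈ -88.500)
O(H, p) = p²
4595597 + O(-1568, t) = 4595597 + (-177/2)² = 4595597 + 31329/4 = 18413717/4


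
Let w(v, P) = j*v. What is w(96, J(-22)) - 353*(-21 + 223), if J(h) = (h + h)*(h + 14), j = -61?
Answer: -77162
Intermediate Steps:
J(h) = 2*h*(14 + h) (J(h) = (2*h)*(14 + h) = 2*h*(14 + h))
w(v, P) = -61*v
w(96, J(-22)) - 353*(-21 + 223) = -61*96 - 353*(-21 + 223) = -5856 - 353*202 = -5856 - 71306 = -77162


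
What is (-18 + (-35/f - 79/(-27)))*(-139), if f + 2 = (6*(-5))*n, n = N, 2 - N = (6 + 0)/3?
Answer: -18209/54 ≈ -337.20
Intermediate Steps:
N = 0 (N = 2 - (6 + 0)/3 = 2 - 6/3 = 2 - 1*2 = 2 - 2 = 0)
n = 0
f = -2 (f = -2 + (6*(-5))*0 = -2 - 30*0 = -2 + 0 = -2)
(-18 + (-35/f - 79/(-27)))*(-139) = (-18 + (-35/(-2) - 79/(-27)))*(-139) = (-18 + (-35*(-½) - 79*(-1/27)))*(-139) = (-18 + (35/2 + 79/27))*(-139) = (-18 + 1103/54)*(-139) = (131/54)*(-139) = -18209/54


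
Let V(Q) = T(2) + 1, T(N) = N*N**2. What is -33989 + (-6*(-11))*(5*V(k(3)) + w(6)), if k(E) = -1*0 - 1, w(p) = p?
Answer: -30623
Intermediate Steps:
T(N) = N**3
k(E) = -1 (k(E) = 0 - 1 = -1)
V(Q) = 9 (V(Q) = 2**3 + 1 = 8 + 1 = 9)
-33989 + (-6*(-11))*(5*V(k(3)) + w(6)) = -33989 + (-6*(-11))*(5*9 + 6) = -33989 + 66*(45 + 6) = -33989 + 66*51 = -33989 + 3366 = -30623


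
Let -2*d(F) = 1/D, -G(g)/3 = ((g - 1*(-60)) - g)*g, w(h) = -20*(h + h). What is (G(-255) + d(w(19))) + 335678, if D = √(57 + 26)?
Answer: 381578 - √83/166 ≈ 3.8158e+5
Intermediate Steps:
D = √83 ≈ 9.1104
w(h) = -40*h
G(g) = -180*g (G(g) = -3*((g - 1*(-60)) - g)*g = -3*((g + 60) - g)*g = -3*((60 + g) - g)*g = -180*g)
d(F) = -√83/166 (d(F) = -√83/83/2 = -√83/166)
(G(-255) + d(w(19))) + 335678 = (-180*(-255) - √83/166) + 335678 = (45900 - √83/166) + 335678 = 381578 - √83/166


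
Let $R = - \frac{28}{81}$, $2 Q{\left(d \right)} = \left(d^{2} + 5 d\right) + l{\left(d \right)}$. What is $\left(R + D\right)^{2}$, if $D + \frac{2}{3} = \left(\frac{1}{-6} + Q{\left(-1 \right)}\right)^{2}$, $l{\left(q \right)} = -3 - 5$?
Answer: $\frac{143832049}{104976} \approx 1370.1$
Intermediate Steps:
$l{\left(q \right)} = -8$
$Q{\left(d \right)} = -4 + \frac{d^{2}}{2} + \frac{5 d}{2}$ ($Q{\left(d \right)} = \frac{\left(d^{2} + 5 d\right) - 8}{2} = \frac{-8 + d^{2} + 5 d}{2} = -4 + \frac{d^{2}}{2} + \frac{5 d}{2}$)
$R = - \frac{28}{81}$ ($R = \left(-28\right) \frac{1}{81} = - \frac{28}{81} \approx -0.34568$)
$D = \frac{1345}{36}$ ($D = - \frac{2}{3} + \left(\frac{1}{-6} + \left(-4 + \frac{\left(-1\right)^{2}}{2} + \frac{5}{2} \left(-1\right)\right)\right)^{2} = - \frac{2}{3} + \left(- \frac{1}{6} - 6\right)^{2} = - \frac{2}{3} + \left(- \frac{37}{6}\right)^{2} = - \frac{2}{3} + \frac{1369}{36} = \frac{1345}{36} \approx 37.361$)
$\left(R + D\right)^{2} = \left(- \frac{28}{81} + \frac{1345}{36}\right)^{2} = \left(\frac{11993}{324}\right)^{2} = \frac{143832049}{104976}$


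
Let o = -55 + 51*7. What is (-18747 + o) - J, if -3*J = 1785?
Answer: -17850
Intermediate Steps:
J = -595 (J = -⅓*1785 = -595)
o = 302 (o = -55 + 357 = 302)
(-18747 + o) - J = (-18747 + 302) - 1*(-595) = -18445 + 595 = -17850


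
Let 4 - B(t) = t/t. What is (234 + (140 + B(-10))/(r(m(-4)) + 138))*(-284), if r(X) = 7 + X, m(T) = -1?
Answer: -2402569/36 ≈ -66738.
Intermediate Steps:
B(t) = 3 (B(t) = 4 - t/t = 4 - 1*1 = 4 - 1 = 3)
(234 + (140 + B(-10))/(r(m(-4)) + 138))*(-284) = (234 + (140 + 3)/((7 - 1) + 138))*(-284) = (234 + 143/(6 + 138))*(-284) = (234 + 143/144)*(-284) = (33839/144)*(-284) = -2402569/36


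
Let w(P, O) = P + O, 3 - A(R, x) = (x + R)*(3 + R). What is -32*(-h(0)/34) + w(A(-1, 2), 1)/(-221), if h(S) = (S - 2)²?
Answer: 830/221 ≈ 3.7557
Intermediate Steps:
A(R, x) = 3 - (3 + R)*(R + x) (A(R, x) = 3 - (x + R)*(3 + R) = 3 - (R + x)*(3 + R) = 3 - (3 + R)*(R + x))
w(P, O) = O + P
h(S) = (-2 + S)²
-32*(-h(0)/34) + w(A(-1, 2), 1)/(-221) = -32*(-(-2 + 0)²/34) + (1 + (3 - 1*(-1)² - 3*(-1) - 3*2 - 1*(-1)*2))/(-221) = -32/((-34/((-2)²))) + (1 + (3 - 1*1 + 3 - 6 + 2))*(-1/221) = -32/((-34/4)) + (1 + (3 - 1 + 3 - 6 + 2))*(-1/221) = -32/((-34*¼)) + (1 + 1)*(-1/221) = -32/(-17/2) + 2*(-1/221) = -32*(-2/17) - 2/221 = 64/17 - 2/221 = 830/221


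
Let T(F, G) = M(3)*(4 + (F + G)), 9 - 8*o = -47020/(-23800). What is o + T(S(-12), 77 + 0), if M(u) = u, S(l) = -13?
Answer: 1950439/9520 ≈ 204.88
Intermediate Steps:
o = 8359/9520 (o = 9/8 - (-11755)/(2*(-23800)) = 9/8 - (-11755)*(-1)/(2*23800) = 9/8 - 1/8*2351/1190 = 9/8 - 2351/9520 = 8359/9520 ≈ 0.87805)
T(F, G) = 12 + 3*F + 3*G (T(F, G) = 3*(4 + (F + G)) = 3*(4 + F + G) = 12 + 3*F + 3*G)
o + T(S(-12), 77 + 0) = 8359/9520 + (12 + 3*(-13) + 3*(77 + 0)) = 8359/9520 + (12 - 39 + 3*77) = 8359/9520 + (12 - 39 + 231) = 8359/9520 + 204 = 1950439/9520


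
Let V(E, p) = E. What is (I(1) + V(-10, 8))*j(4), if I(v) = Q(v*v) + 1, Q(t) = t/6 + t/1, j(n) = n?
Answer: -94/3 ≈ -31.333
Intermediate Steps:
Q(t) = 7*t/6 (Q(t) = t*(⅙) + t*1 = t/6 + t = 7*t/6)
I(v) = 1 + 7*v²/6 (I(v) = 7*(v*v)/6 + 1 = 7*v²/6 + 1 = 1 + 7*v²/6)
(I(1) + V(-10, 8))*j(4) = ((1 + (7/6)*1²) - 10)*4 = ((1 + (7/6)*1) - 10)*4 = ((1 + 7/6) - 10)*4 = (13/6 - 10)*4 = -47/6*4 = -94/3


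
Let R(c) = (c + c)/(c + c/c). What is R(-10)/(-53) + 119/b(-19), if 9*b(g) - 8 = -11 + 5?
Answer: 510827/954 ≈ 535.46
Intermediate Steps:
b(g) = 2/9 (b(g) = 8/9 + (-11 + 5)/9 = 8/9 + (⅑)*(-6) = 8/9 - ⅔ = 2/9)
R(c) = 2*c/(1 + c) (R(c) = (2*c)/(c + 1) = (2*c)/(1 + c) = 2*c/(1 + c))
R(-10)/(-53) + 119/b(-19) = (2*(-10)/(1 - 10))/(-53) + 119/(2/9) = (2*(-10)/(-9))*(-1/53) + 119*(9/2) = (2*(-10)*(-⅑))*(-1/53) + 1071/2 = (20/9)*(-1/53) + 1071/2 = -20/477 + 1071/2 = 510827/954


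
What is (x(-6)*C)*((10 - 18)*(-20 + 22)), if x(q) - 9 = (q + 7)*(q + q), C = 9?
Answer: 432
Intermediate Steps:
x(q) = 9 + 2*q*(7 + q) (x(q) = 9 + (q + 7)*(q + q) = 9 + (7 + q)*(2*q) = 9 + 2*q*(7 + q))
(x(-6)*C)*((10 - 18)*(-20 + 22)) = ((9 + 2*(-6)² + 14*(-6))*9)*((10 - 18)*(-20 + 22)) = ((9 + 2*36 - 84)*9)*(-8*2) = ((9 + 72 - 84)*9)*(-16) = -3*9*(-16) = -27*(-16) = 432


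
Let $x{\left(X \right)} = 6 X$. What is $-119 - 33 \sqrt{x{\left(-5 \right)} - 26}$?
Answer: $-119 - 66 i \sqrt{14} \approx -119.0 - 246.95 i$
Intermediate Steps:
$-119 - 33 \sqrt{x{\left(-5 \right)} - 26} = -119 - 33 \sqrt{6 \left(-5\right) - 26} = -119 - 33 \sqrt{-30 - 26} = -119 - 33 \sqrt{-56} = -119 - 33 \cdot 2 i \sqrt{14} = -119 - 66 i \sqrt{14}$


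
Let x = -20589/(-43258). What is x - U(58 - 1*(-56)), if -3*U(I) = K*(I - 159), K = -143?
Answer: 92808999/43258 ≈ 2145.5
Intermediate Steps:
U(I) = -7579 + 143*I/3 (U(I) = -(-143)*(I - 159)/3 = -(-143)*(-159 + I)/3 = -(22737 - 143*I)/3 = -7579 + 143*I/3)
x = 20589/43258 (x = -20589*(-1/43258) = 20589/43258 ≈ 0.47596)
x - U(58 - 1*(-56)) = 20589/43258 - (-7579 + 143*(58 - 1*(-56))/3) = 20589/43258 - (-7579 + 143*(58 + 56)/3) = 20589/43258 - (-7579 + (143/3)*114) = 20589/43258 - (-7579 + 5434) = 20589/43258 - 1*(-2145) = 20589/43258 + 2145 = 92808999/43258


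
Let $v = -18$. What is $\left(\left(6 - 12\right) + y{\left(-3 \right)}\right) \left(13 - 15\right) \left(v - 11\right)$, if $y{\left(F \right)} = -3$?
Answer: $-522$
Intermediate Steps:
$\left(\left(6 - 12\right) + y{\left(-3 \right)}\right) \left(13 - 15\right) \left(v - 11\right) = \left(\left(6 - 12\right) - 3\right) \left(13 - 15\right) \left(-18 - 11\right) = \left(\left(6 - 12\right) - 3\right) \left(-2\right) \left(-29\right) = \left(-6 - 3\right) \left(-2\right) \left(-29\right) = \left(-9\right) \left(-2\right) \left(-29\right) = 18 \left(-29\right) = -522$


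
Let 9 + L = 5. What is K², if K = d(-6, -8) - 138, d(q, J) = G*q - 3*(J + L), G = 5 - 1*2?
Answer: 14400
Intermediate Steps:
G = 3 (G = 5 - 2 = 3)
L = -4 (L = -9 + 5 = -4)
d(q, J) = 12 - 3*J + 3*q (d(q, J) = 3*q - 3*(J - 4) = 3*q - 3*(-4 + J) = 3*q + (12 - 3*J) = 12 - 3*J + 3*q)
K = -120 (K = (12 - 3*(-8) + 3*(-6)) - 138 = (12 + 24 - 18) - 138 = 18 - 138 = -120)
K² = (-120)² = 14400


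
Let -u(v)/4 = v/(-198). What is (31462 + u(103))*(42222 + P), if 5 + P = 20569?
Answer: 195574873984/99 ≈ 1.9755e+9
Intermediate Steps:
P = 20564 (P = -5 + 20569 = 20564)
u(v) = 2*v/99 (u(v) = -4*v/(-198) = -4*v*(-1)/198 = -(-2)*v/99 = 2*v/99)
(31462 + u(103))*(42222 + P) = (31462 + (2/99)*103)*(42222 + 20564) = (31462 + 206/99)*62786 = (3114944/99)*62786 = 195574873984/99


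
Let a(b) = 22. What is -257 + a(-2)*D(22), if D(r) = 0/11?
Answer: -257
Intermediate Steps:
D(r) = 0 (D(r) = 0*(1/11) = 0)
-257 + a(-2)*D(22) = -257 + 22*0 = -257 + 0 = -257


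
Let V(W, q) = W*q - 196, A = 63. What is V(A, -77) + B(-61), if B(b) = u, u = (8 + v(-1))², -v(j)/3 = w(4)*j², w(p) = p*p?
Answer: -3447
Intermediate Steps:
w(p) = p²
v(j) = -48*j² (v(j) = -3*4²*j² = -48*j²)
V(W, q) = -196 + W*q
u = 1600 (u = (8 - 48*(-1)²)² = (8 - 48*1)² = (8 - 48)² = (-40)² = 1600)
B(b) = 1600
V(A, -77) + B(-61) = (-196 + 63*(-77)) + 1600 = (-196 - 4851) + 1600 = -5047 + 1600 = -3447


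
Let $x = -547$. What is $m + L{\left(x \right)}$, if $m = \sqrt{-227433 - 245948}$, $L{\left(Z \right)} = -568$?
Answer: $-568 + i \sqrt{473381} \approx -568.0 + 688.03 i$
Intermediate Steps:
$m = i \sqrt{473381}$ ($m = \sqrt{-473381} = i \sqrt{473381} \approx 688.03 i$)
$m + L{\left(x \right)} = i \sqrt{473381} - 568 = -568 + i \sqrt{473381}$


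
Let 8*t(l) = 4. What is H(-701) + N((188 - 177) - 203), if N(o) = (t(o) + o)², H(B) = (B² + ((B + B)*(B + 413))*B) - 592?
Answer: -1130077979/4 ≈ -2.8252e+8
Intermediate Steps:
H(B) = -592 + B² + 2*B²*(413 + B) (H(B) = (B² + ((2*B)*(413 + B))*B) - 592 = (B² + (2*B*(413 + B))*B) - 592 = (B² + 2*B²*(413 + B)) - 592 = -592 + B² + 2*B²*(413 + B))
t(l) = ½ (t(l) = (⅛)*4 = ½)
N(o) = (½ + o)²
H(-701) + N((188 - 177) - 203) = (-592 + 2*(-701)³ + 827*(-701)²) + (1 + 2*((188 - 177) - 203))²/4 = (-592 + 2*(-344472101) + 827*491401) + (1 + 2*(11 - 203))²/4 = (-592 - 688944202 + 406388627) + (1 + 2*(-192))²/4 = -282556167 + (1 - 384)²/4 = -282556167 + (¼)*(-383)² = -282556167 + (¼)*146689 = -282556167 + 146689/4 = -1130077979/4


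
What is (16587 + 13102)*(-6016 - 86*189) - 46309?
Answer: -661220339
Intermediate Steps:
(16587 + 13102)*(-6016 - 86*189) - 46309 = 29689*(-6016 - 16254) - 46309 = 29689*(-22270) - 46309 = -661174030 - 46309 = -661220339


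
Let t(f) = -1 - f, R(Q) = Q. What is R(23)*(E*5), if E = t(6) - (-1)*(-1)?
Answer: -920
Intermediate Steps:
E = -8 (E = (-1 - 1*6) - (-1)*(-1) = (-1 - 6) - 1*1 = -7 - 1 = -8)
R(23)*(E*5) = 23*(-8*5) = 23*(-40) = -920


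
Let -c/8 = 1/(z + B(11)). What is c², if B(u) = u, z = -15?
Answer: 4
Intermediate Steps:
c = 2 (c = -8/(-15 + 11) = -8/(-4) = -8*(-¼) = 2)
c² = 2² = 4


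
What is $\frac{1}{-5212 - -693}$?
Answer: $- \frac{1}{4519} \approx -0.00022129$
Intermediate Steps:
$\frac{1}{-5212 - -693} = \frac{1}{-5212 + 693} = \frac{1}{-4519} = - \frac{1}{4519}$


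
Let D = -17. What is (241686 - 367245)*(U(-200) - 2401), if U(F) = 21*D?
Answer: 346291722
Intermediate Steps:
U(F) = -357 (U(F) = 21*(-17) = -357)
(241686 - 367245)*(U(-200) - 2401) = (241686 - 367245)*(-357 - 2401) = -125559*(-2758) = 346291722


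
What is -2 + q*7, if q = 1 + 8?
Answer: 61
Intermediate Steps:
q = 9
-2 + q*7 = -2 + 9*7 = -2 + 63 = 61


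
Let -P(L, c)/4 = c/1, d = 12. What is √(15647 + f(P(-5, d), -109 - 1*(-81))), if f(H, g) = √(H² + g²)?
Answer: √(15647 + 4*√193) ≈ 125.31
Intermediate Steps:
P(L, c) = -4*c (P(L, c) = -4*c/1 = -4*c)
√(15647 + f(P(-5, d), -109 - 1*(-81))) = √(15647 + √((-4*12)² + (-109 - 1*(-81))²)) = √(15647 + √((-48)² + (-109 + 81)²)) = √(15647 + √(2304 + (-28)²)) = √(15647 + √(2304 + 784)) = √(15647 + √3088) = √(15647 + 4*√193)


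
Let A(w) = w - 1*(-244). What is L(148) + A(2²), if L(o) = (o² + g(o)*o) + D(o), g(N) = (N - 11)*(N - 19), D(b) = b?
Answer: 2637904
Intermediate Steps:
g(N) = (-19 + N)*(-11 + N) (g(N) = (-11 + N)*(-19 + N) = (-19 + N)*(-11 + N))
A(w) = 244 + w (A(w) = w + 244 = 244 + w)
L(o) = o + o² + o*(209 + o² - 30*o) (L(o) = (o² + (209 + o² - 30*o)*o) + o = (o² + o*(209 + o² - 30*o)) + o = o + o² + o*(209 + o² - 30*o))
L(148) + A(2²) = 148*(210 + 148² - 29*148) + (244 + 2²) = 148*(210 + 21904 - 4292) + (244 + 4) = 148*17822 + 248 = 2637656 + 248 = 2637904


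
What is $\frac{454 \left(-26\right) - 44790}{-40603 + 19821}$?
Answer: $\frac{28297}{10391} \approx 2.7232$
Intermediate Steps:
$\frac{454 \left(-26\right) - 44790}{-40603 + 19821} = \frac{-11804 - 44790}{-20782} = \left(-56594\right) \left(- \frac{1}{20782}\right) = \frac{28297}{10391}$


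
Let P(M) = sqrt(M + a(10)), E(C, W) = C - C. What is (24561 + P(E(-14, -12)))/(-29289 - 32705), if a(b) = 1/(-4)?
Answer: -24561/61994 - I/123988 ≈ -0.39618 - 8.0653e-6*I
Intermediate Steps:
E(C, W) = 0
a(b) = -1/4
P(M) = sqrt(-1/4 + M) (P(M) = sqrt(M - 1/4) = sqrt(-1/4 + M))
(24561 + P(E(-14, -12)))/(-29289 - 32705) = (24561 + sqrt(-1 + 4*0)/2)/(-29289 - 32705) = (24561 + sqrt(-1 + 0)/2)/(-61994) = (24561 + sqrt(-1)/2)*(-1/61994) = (24561 + I/2)*(-1/61994) = -24561/61994 - I/123988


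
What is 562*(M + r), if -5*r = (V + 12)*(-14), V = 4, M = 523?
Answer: 1595518/5 ≈ 3.1910e+5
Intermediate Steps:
r = 224/5 (r = -(4 + 12)*(-14)/5 = -16*(-14)/5 = -⅕*(-224) = 224/5 ≈ 44.800)
562*(M + r) = 562*(523 + 224/5) = 562*(2839/5) = 1595518/5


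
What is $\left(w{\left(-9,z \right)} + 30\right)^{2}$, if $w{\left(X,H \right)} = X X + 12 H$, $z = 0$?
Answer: $12321$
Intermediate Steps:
$w{\left(X,H \right)} = X^{2} + 12 H$
$\left(w{\left(-9,z \right)} + 30\right)^{2} = \left(\left(\left(-9\right)^{2} + 12 \cdot 0\right) + 30\right)^{2} = \left(\left(81 + 0\right) + 30\right)^{2} = \left(81 + 30\right)^{2} = 111^{2} = 12321$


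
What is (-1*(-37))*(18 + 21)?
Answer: 1443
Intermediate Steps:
(-1*(-37))*(18 + 21) = 37*39 = 1443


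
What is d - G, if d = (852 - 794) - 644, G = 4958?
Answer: -5544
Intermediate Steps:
d = -586 (d = 58 - 644 = -586)
d - G = -586 - 1*4958 = -586 - 4958 = -5544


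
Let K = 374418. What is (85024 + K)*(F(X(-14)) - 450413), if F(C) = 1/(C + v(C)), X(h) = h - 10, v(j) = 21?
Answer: -620816408080/3 ≈ -2.0694e+11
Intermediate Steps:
X(h) = -10 + h
F(C) = 1/(21 + C) (F(C) = 1/(C + 21) = 1/(21 + C))
(85024 + K)*(F(X(-14)) - 450413) = (85024 + 374418)*(1/(21 + (-10 - 14)) - 450413) = 459442*(1/(21 - 24) - 450413) = 459442*(1/(-3) - 450413) = 459442*(-⅓ - 450413) = 459442*(-1351240/3) = -620816408080/3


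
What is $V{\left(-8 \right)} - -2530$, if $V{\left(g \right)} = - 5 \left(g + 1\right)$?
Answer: $2565$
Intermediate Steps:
$V{\left(g \right)} = -5 - 5 g$ ($V{\left(g \right)} = - 5 \left(1 + g\right) = -5 - 5 g$)
$V{\left(-8 \right)} - -2530 = \left(-5 - -40\right) - -2530 = \left(-5 + 40\right) + 2530 = 35 + 2530 = 2565$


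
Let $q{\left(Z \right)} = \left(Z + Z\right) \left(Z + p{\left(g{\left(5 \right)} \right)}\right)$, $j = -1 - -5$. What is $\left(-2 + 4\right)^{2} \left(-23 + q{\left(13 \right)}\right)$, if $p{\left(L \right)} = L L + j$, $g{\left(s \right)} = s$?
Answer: $4276$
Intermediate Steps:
$j = 4$ ($j = -1 + 5 = 4$)
$p{\left(L \right)} = 4 + L^{2}$ ($p{\left(L \right)} = L L + 4 = L^{2} + 4 = 4 + L^{2}$)
$q{\left(Z \right)} = 2 Z \left(29 + Z\right)$ ($q{\left(Z \right)} = \left(Z + Z\right) \left(Z + \left(4 + 5^{2}\right)\right) = 2 Z \left(Z + \left(4 + 25\right)\right) = 2 Z \left(Z + 29\right) = 2 Z \left(29 + Z\right)$)
$\left(-2 + 4\right)^{2} \left(-23 + q{\left(13 \right)}\right) = \left(-2 + 4\right)^{2} \left(-23 + 2 \cdot 13 \left(29 + 13\right)\right) = 2^{2} \left(-23 + 2 \cdot 13 \cdot 42\right) = 4 \left(-23 + 1092\right) = 4 \cdot 1069 = 4276$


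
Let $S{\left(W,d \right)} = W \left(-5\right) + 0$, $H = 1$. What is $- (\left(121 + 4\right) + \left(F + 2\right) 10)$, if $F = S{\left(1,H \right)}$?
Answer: $-95$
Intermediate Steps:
$S{\left(W,d \right)} = - 5 W$ ($S{\left(W,d \right)} = - 5 W + 0 = - 5 W$)
$F = -5$ ($F = \left(-5\right) 1 = -5$)
$- (\left(121 + 4\right) + \left(F + 2\right) 10) = - (\left(121 + 4\right) + \left(-5 + 2\right) 10) = - (125 - 30) = \left(-1\right) 95 = -95$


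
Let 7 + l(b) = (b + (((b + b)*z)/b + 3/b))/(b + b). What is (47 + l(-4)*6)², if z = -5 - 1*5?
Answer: 142129/256 ≈ 555.19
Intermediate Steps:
z = -10 (z = -5 - 5 = -10)
l(b) = -7 + (-20 + b + 3/b)/(2*b) (l(b) = -7 + (b + (((b + b)*(-10))/b + 3/b))/(b + b) = -7 + (b + (((2*b)*(-10))/b + 3/b))/((2*b)) = -7 + (b + ((-20*b)/b + 3/b))*(1/(2*b)) = -7 + (b + (-20 + 3/b))*(1/(2*b)) = -7 + (-20 + b + 3/b)*(1/(2*b)) = -7 + (-20 + b + 3/b)/(2*b))
(47 + l(-4)*6)² = (47 + (-13/2 - 10/(-4) + (3/2)/(-4)²)*6)² = (47 + (-13/2 - 10*(-¼) + (3/2)*(1/16))*6)² = (47 + (-13/2 + 5/2 + 3/32)*6)² = (47 - 125/32*6)² = (47 - 375/16)² = (377/16)² = 142129/256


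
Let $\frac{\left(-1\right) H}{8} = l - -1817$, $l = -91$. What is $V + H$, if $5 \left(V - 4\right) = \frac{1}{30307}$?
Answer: $- \frac{2091789139}{151535} \approx -13804.0$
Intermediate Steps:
$V = \frac{606141}{151535}$ ($V = 4 + \frac{1}{5 \cdot 30307} = 4 + \frac{1}{5} \cdot \frac{1}{30307} = 4 + \frac{1}{151535} = \frac{606141}{151535} \approx 4.0$)
$H = -13808$ ($H = - 8 \left(-91 - -1817\right) = - 8 \left(-91 + 1817\right) = \left(-8\right) 1726 = -13808$)
$V + H = \frac{606141}{151535} - 13808 = - \frac{2091789139}{151535}$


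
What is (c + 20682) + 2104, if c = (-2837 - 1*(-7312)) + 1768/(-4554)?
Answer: 62072413/2277 ≈ 27261.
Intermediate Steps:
c = 10188691/2277 (c = (-2837 + 7312) + 1768*(-1/4554) = 4475 - 884/2277 = 10188691/2277 ≈ 4474.6)
(c + 20682) + 2104 = (10188691/2277 + 20682) + 2104 = 57281605/2277 + 2104 = 62072413/2277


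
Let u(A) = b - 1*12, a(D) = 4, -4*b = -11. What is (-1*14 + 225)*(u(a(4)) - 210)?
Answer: -185047/4 ≈ -46262.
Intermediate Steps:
b = 11/4 (b = -¼*(-11) = 11/4 ≈ 2.7500)
u(A) = -37/4 (u(A) = 11/4 - 1*12 = 11/4 - 12 = -37/4)
(-1*14 + 225)*(u(a(4)) - 210) = (-1*14 + 225)*(-37/4 - 210) = (-14 + 225)*(-877/4) = 211*(-877/4) = -185047/4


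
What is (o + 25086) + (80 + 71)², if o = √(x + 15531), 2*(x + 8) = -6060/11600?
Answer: 47887 + √5221849330/580 ≈ 48012.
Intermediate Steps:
x = -9583/1160 (x = -8 + (-6060/11600)/2 = -8 + (-1*303/580)/2 = -8 + (½)*(-303/580) = -8 - 303/1160 = -9583/1160 ≈ -8.2612)
o = √5221849330/580 (o = √(-9583/1160 + 15531) = √(18006377/1160) = √5221849330/580 ≈ 124.59)
(o + 25086) + (80 + 71)² = (√5221849330/580 + 25086) + (80 + 71)² = (25086 + √5221849330/580) + 151² = (25086 + √5221849330/580) + 22801 = 47887 + √5221849330/580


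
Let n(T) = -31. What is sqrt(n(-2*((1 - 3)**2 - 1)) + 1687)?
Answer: 6*sqrt(46) ≈ 40.694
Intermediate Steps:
sqrt(n(-2*((1 - 3)**2 - 1)) + 1687) = sqrt(-31 + 1687) = sqrt(1656) = 6*sqrt(46)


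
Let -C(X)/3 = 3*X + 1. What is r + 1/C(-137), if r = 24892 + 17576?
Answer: 52235641/1230 ≈ 42468.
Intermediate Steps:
C(X) = -3 - 9*X (C(X) = -3*(3*X + 1) = -3*(1 + 3*X) = -3 - 9*X)
r = 42468
r + 1/C(-137) = 42468 + 1/(-3 - 9*(-137)) = 42468 + 1/(-3 + 1233) = 42468 + 1/1230 = 52235641/1230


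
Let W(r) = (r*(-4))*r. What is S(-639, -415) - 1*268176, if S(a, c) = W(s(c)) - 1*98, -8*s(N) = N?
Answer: -4464609/16 ≈ -2.7904e+5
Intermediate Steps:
s(N) = -N/8
W(r) = -4*r² (W(r) = (-4*r)*r = -4*r²)
S(a, c) = -98 - c²/16 (S(a, c) = -4*c²/64 - 1*98 = -c²/16 - 98 = -98 - c²/16)
S(-639, -415) - 1*268176 = (-98 - 1/16*(-415)²) - 1*268176 = (-98 - 1/16*172225) - 268176 = (-98 - 172225/16) - 268176 = -173793/16 - 268176 = -4464609/16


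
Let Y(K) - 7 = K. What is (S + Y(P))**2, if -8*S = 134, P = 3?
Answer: 729/16 ≈ 45.563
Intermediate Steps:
Y(K) = 7 + K
S = -67/4 (S = -1/8*134 = -67/4 ≈ -16.750)
(S + Y(P))**2 = (-67/4 + (7 + 3))**2 = (-67/4 + 10)**2 = (-27/4)**2 = 729/16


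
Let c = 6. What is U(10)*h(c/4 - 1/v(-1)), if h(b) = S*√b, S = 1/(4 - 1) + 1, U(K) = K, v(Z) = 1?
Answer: 20*√2/3 ≈ 9.4281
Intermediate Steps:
S = 4/3 (S = 1/3 + 1 = ⅓ + 1 = 4/3 ≈ 1.3333)
h(b) = 4*√b/3
U(10)*h(c/4 - 1/v(-1)) = 10*(4*√(6/4 - 1/1)/3) = 10*(4*√(6*(¼) - 1*1)/3) = 10*(4*√(3/2 - 1)/3) = 10*(4*√(½)/3) = 10*(4*(√2/2)/3) = 10*(2*√2/3) = 20*√2/3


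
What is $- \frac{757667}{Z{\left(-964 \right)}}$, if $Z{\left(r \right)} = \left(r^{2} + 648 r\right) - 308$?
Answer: $- \frac{757667}{304316} \approx -2.4897$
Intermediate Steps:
$Z{\left(r \right)} = -308 + r^{2} + 648 r$
$- \frac{757667}{Z{\left(-964 \right)}} = - \frac{757667}{-308 + \left(-964\right)^{2} + 648 \left(-964\right)} = - \frac{757667}{-308 + 929296 - 624672} = - \frac{757667}{304316}$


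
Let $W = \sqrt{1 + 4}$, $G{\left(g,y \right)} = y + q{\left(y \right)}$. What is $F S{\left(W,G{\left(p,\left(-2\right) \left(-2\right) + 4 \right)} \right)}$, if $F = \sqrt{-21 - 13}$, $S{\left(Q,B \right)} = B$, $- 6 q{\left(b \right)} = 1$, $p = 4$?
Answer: $\frac{47 i \sqrt{34}}{6} \approx 45.676 i$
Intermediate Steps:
$q{\left(b \right)} = - \frac{1}{6}$ ($q{\left(b \right)} = \left(- \frac{1}{6}\right) 1 = - \frac{1}{6}$)
$G{\left(g,y \right)} = - \frac{1}{6} + y$ ($G{\left(g,y \right)} = y - \frac{1}{6} = - \frac{1}{6} + y$)
$W = \sqrt{5} \approx 2.2361$
$F = i \sqrt{34}$ ($F = \sqrt{-34} = i \sqrt{34} \approx 5.8309 i$)
$F S{\left(W,G{\left(p,\left(-2\right) \left(-2\right) + 4 \right)} \right)} = i \sqrt{34} \left(- \frac{1}{6} + \left(\left(-2\right) \left(-2\right) + 4\right)\right) = i \sqrt{34} \left(- \frac{1}{6} + \left(4 + 4\right)\right) = i \sqrt{34} \left(- \frac{1}{6} + 8\right) = i \sqrt{34} \cdot \frac{47}{6} = \frac{47 i \sqrt{34}}{6}$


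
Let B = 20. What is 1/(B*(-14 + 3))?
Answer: -1/220 ≈ -0.0045455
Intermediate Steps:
1/(B*(-14 + 3)) = 1/(20*(-14 + 3)) = 1/(20*(-11)) = 1/(-220) = -1/220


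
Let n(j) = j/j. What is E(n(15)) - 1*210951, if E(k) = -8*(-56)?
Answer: -210503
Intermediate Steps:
n(j) = 1
E(k) = 448
E(n(15)) - 1*210951 = 448 - 1*210951 = 448 - 210951 = -210503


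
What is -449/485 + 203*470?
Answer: 46273401/485 ≈ 95409.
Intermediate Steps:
-449/485 + 203*470 = -449*1/485 + 95410 = -449/485 + 95410 = 46273401/485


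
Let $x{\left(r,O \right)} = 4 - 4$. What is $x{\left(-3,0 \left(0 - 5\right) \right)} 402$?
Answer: $0$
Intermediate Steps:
$x{\left(r,O \right)} = 0$
$x{\left(-3,0 \left(0 - 5\right) \right)} 402 = 0 \cdot 402 = 0$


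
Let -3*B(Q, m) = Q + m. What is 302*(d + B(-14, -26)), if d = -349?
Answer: -304114/3 ≈ -1.0137e+5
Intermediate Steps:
B(Q, m) = -Q/3 - m/3 (B(Q, m) = -(Q + m)/3 = -Q/3 - m/3)
302*(d + B(-14, -26)) = 302*(-349 + (-1/3*(-14) - 1/3*(-26))) = 302*(-349 + (14/3 + 26/3)) = 302*(-349 + 40/3) = 302*(-1007/3) = -304114/3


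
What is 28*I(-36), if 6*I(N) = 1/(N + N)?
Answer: -7/108 ≈ -0.064815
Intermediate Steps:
I(N) = 1/(12*N) (I(N) = 1/(6*(N + N)) = 1/(6*((2*N))) = (1/(2*N))/6 = 1/(12*N))
28*I(-36) = 28*((1/12)/(-36)) = 28*((1/12)*(-1/36)) = 28*(-1/432) = -7/108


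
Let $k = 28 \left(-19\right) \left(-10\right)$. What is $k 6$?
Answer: $31920$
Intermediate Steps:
$k = 5320$ ($k = \left(-532\right) \left(-10\right) = 5320$)
$k 6 = 5320 \cdot 6 = 31920$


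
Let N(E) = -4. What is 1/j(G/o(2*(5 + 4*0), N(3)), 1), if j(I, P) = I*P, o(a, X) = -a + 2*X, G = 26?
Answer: -9/13 ≈ -0.69231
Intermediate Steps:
1/j(G/o(2*(5 + 4*0), N(3)), 1) = 1/((26/(-2*(5 + 4*0) + 2*(-4)))*1) = 1/((26/(-2*(5 + 0) - 8))*1) = 1/((26/(-2*5 - 8))*1) = 1/((26/(-1*10 - 8))*1) = 1/((26/(-10 - 8))*1) = 1/((26/(-18))*1) = 1/((26*(-1/18))*1) = 1/(-13/9*1) = 1/(-13/9) = -9/13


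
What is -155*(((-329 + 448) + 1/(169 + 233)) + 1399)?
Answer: -94586735/402 ≈ -2.3529e+5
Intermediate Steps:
-155*(((-329 + 448) + 1/(169 + 233)) + 1399) = -155*((119 + 1/402) + 1399) = -155*(47839/402 + 1399) = -155*610237/402 = -94586735/402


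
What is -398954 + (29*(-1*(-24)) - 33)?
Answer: -398291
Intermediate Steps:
-398954 + (29*(-1*(-24)) - 33) = -398954 + (29*24 - 33) = -398954 + (696 - 33) = -398954 + 663 = -398291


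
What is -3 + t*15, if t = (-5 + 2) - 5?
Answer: -123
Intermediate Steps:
t = -8 (t = -3 - 5 = -8)
-3 + t*15 = -3 - 8*15 = -3 - 120 = -123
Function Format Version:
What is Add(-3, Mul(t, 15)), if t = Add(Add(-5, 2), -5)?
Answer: -123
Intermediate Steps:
t = -8 (t = Add(-3, -5) = -8)
Add(-3, Mul(t, 15)) = Add(-3, Mul(-8, 15)) = Add(-3, -120) = -123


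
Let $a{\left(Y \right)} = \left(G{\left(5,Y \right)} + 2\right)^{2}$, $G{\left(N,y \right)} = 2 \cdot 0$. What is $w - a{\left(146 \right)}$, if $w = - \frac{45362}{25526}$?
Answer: $- \frac{73733}{12763} \approx -5.7771$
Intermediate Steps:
$G{\left(N,y \right)} = 0$
$w = - \frac{22681}{12763}$ ($w = \left(-45362\right) \frac{1}{25526} = - \frac{22681}{12763} \approx -1.7771$)
$a{\left(Y \right)} = 4$ ($a{\left(Y \right)} = \left(0 + 2\right)^{2} = 2^{2} = 4$)
$w - a{\left(146 \right)} = - \frac{22681}{12763} - 4 = - \frac{73733}{12763}$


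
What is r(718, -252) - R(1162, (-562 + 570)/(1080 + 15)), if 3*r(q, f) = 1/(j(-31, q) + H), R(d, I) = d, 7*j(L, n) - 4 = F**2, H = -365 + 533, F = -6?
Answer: -4238969/3648 ≈ -1162.0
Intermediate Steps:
H = 168
j(L, n) = 40/7 (j(L, n) = 4/7 + (1/7)*(-6)**2 = 4/7 + (1/7)*36 = 4/7 + 36/7 = 40/7)
r(q, f) = 7/3648 (r(q, f) = 1/(3*(40/7 + 168)) = 1/(3*(1216/7)) = (1/3)*(7/1216) = 7/3648)
r(718, -252) - R(1162, (-562 + 570)/(1080 + 15)) = 7/3648 - 1*1162 = 7/3648 - 1162 = -4238969/3648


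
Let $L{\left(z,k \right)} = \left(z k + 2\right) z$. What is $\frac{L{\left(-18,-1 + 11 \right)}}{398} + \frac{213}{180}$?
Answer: $\frac{110249}{11940} \approx 9.2336$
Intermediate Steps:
$L{\left(z,k \right)} = z \left(2 + k z\right)$ ($L{\left(z,k \right)} = \left(k z + 2\right) z = \left(2 + k z\right) z = z \left(2 + k z\right)$)
$\frac{L{\left(-18,-1 + 11 \right)}}{398} + \frac{213}{180} = \frac{\left(-18\right) \left(2 + \left(-1 + 11\right) \left(-18\right)\right)}{398} + \frac{213}{180} = - 18 \left(2 + 10 \left(-18\right)\right) \frac{1}{398} + 213 \cdot \frac{1}{180} = - 18 \left(2 - 180\right) \frac{1}{398} + \frac{71}{60} = \left(-18\right) \left(-178\right) \frac{1}{398} + \frac{71}{60} = 3204 \cdot \frac{1}{398} + \frac{71}{60} = \frac{1602}{199} + \frac{71}{60} = \frac{110249}{11940}$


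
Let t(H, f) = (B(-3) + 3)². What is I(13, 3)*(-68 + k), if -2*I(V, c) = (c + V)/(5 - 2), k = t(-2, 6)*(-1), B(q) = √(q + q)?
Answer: 568/3 + 16*I*√6 ≈ 189.33 + 39.192*I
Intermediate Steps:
B(q) = √2*√q (B(q) = √(2*q) = √2*√q)
t(H, f) = (3 + I*√6)² (t(H, f) = (√2*√(-3) + 3)² = (√2*(I*√3) + 3)² = (I*√6 + 3)² = (3 + I*√6)²)
k = -(3 + I*√6)² (k = (3 + I*√6)²*(-1) = -(3 + I*√6)² ≈ -3.0 - 14.697*I)
I(V, c) = -V/6 - c/6 (I(V, c) = -(c + V)/(2*(5 - 2)) = -(V + c)/(2*3) = -(V/3 + c/3)/2 = -V/6 - c/6)
I(13, 3)*(-68 + k) = (-⅙*13 - ⅙*3)*(-68 - (3 + I*√6)²) = (-13/6 - ½)*(-68 - (3 + I*√6)²) = -8*(-68 - (3 + I*√6)²)/3 = 544/3 + 8*(3 + I*√6)²/3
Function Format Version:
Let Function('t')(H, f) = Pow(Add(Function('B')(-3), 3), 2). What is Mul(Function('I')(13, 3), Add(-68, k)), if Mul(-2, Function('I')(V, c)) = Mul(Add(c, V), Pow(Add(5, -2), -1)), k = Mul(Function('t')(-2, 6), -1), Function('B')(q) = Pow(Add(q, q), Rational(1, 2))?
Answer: Add(Rational(568, 3), Mul(16, I, Pow(6, Rational(1, 2)))) ≈ Add(189.33, Mul(39.192, I))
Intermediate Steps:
Function('B')(q) = Mul(Pow(2, Rational(1, 2)), Pow(q, Rational(1, 2))) (Function('B')(q) = Pow(Mul(2, q), Rational(1, 2)) = Mul(Pow(2, Rational(1, 2)), Pow(q, Rational(1, 2))))
Function('t')(H, f) = Pow(Add(3, Mul(I, Pow(6, Rational(1, 2)))), 2) (Function('t')(H, f) = Pow(Add(Mul(Pow(2, Rational(1, 2)), Pow(-3, Rational(1, 2))), 3), 2) = Pow(Add(Mul(Pow(2, Rational(1, 2)), Mul(I, Pow(3, Rational(1, 2)))), 3), 2) = Pow(Add(Mul(I, Pow(6, Rational(1, 2))), 3), 2) = Pow(Add(3, Mul(I, Pow(6, Rational(1, 2)))), 2))
k = Mul(-1, Pow(Add(3, Mul(I, Pow(6, Rational(1, 2)))), 2)) (k = Mul(Pow(Add(3, Mul(I, Pow(6, Rational(1, 2)))), 2), -1) = Mul(-1, Pow(Add(3, Mul(I, Pow(6, Rational(1, 2)))), 2)) ≈ Add(-3.0000, Mul(-14.697, I)))
Function('I')(V, c) = Add(Mul(Rational(-1, 6), V), Mul(Rational(-1, 6), c)) (Function('I')(V, c) = Mul(Rational(-1, 2), Mul(Add(c, V), Pow(Add(5, -2), -1))) = Mul(Rational(-1, 2), Mul(Add(V, c), Pow(3, -1))) = Mul(Rational(-1, 2), Mul(Add(V, c), Rational(1, 3))) = Mul(Rational(-1, 2), Add(Mul(Rational(1, 3), V), Mul(Rational(1, 3), c))) = Add(Mul(Rational(-1, 6), V), Mul(Rational(-1, 6), c)))
Mul(Function('I')(13, 3), Add(-68, k)) = Mul(Add(Mul(Rational(-1, 6), 13), Mul(Rational(-1, 6), 3)), Add(-68, Mul(-1, Pow(Add(3, Mul(I, Pow(6, Rational(1, 2)))), 2)))) = Mul(Add(Rational(-13, 6), Rational(-1, 2)), Add(-68, Mul(-1, Pow(Add(3, Mul(I, Pow(6, Rational(1, 2)))), 2)))) = Mul(Rational(-8, 3), Add(-68, Mul(-1, Pow(Add(3, Mul(I, Pow(6, Rational(1, 2)))), 2)))) = Add(Rational(544, 3), Mul(Rational(8, 3), Pow(Add(3, Mul(I, Pow(6, Rational(1, 2)))), 2)))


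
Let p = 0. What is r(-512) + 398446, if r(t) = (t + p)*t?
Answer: 660590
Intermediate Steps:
r(t) = t**2 (r(t) = (t + 0)*t = t*t = t**2)
r(-512) + 398446 = (-512)**2 + 398446 = 262144 + 398446 = 660590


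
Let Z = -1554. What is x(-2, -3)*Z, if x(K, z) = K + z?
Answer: 7770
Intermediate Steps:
x(-2, -3)*Z = (-2 - 3)*(-1554) = -5*(-1554) = 7770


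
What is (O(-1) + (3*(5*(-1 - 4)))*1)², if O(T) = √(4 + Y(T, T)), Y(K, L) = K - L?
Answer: 5329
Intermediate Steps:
O(T) = 2 (O(T) = √(4 + (T - T)) = √(4 + 0) = √4 = 2)
(O(-1) + (3*(5*(-1 - 4)))*1)² = (2 + (3*(5*(-1 - 4)))*1)² = (2 + (3*(5*(-5)))*1)² = (2 + (3*(-25))*1)² = (2 - 75*1)² = (2 - 75)² = (-73)² = 5329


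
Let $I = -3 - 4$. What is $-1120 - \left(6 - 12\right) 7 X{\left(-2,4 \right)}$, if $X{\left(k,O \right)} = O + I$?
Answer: $-1246$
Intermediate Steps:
$I = -7$ ($I = -3 - 4 = -7$)
$X{\left(k,O \right)} = -7 + O$ ($X{\left(k,O \right)} = O - 7 = -7 + O$)
$-1120 - \left(6 - 12\right) 7 X{\left(-2,4 \right)} = -1120 - \left(6 - 12\right) 7 \left(-7 + 4\right) = -1120 - \left(6 - 12\right) 7 \left(-3\right) = -1120 - \left(-6\right) 7 \left(-3\right) = -1120 - \left(-42\right) \left(-3\right) = -1120 - 126 = -1246$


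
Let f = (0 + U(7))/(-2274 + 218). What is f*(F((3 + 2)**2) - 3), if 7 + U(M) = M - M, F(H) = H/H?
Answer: -7/1028 ≈ -0.0068093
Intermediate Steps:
F(H) = 1
U(M) = -7 (U(M) = -7 + (M - M) = -7 + 0 = -7)
f = 7/2056 (f = (0 - 7)/(-2274 + 218) = -7/(-2056) = -7*(-1/2056) = 7/2056 ≈ 0.0034047)
f*(F((3 + 2)**2) - 3) = 7*(1 - 3)/2056 = (7/2056)*(-2) = -7/1028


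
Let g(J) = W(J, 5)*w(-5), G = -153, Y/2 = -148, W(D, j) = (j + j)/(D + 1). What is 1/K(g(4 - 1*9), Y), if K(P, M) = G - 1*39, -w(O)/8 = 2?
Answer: -1/192 ≈ -0.0052083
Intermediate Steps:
w(O) = -16 (w(O) = -8*2 = -16)
W(D, j) = 2*j/(1 + D) (W(D, j) = (2*j)/(1 + D) = 2*j/(1 + D))
Y = -296 (Y = 2*(-148) = -296)
g(J) = -160/(1 + J) (g(J) = (2*5/(1 + J))*(-16) = (10/(1 + J))*(-16) = -160/(1 + J))
K(P, M) = -192 (K(P, M) = -153 - 1*39 = -153 - 39 = -192)
1/K(g(4 - 1*9), Y) = 1/(-192) = -1/192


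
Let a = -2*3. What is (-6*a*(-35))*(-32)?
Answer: 40320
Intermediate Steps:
a = -6
(-6*a*(-35))*(-32) = (-6*(-6)*(-35))*(-32) = (36*(-35))*(-32) = -1260*(-32) = 40320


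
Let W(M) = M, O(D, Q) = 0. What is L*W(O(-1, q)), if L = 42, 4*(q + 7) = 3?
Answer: 0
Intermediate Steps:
q = -25/4 (q = -7 + (1/4)*3 = -7 + 3/4 = -25/4 ≈ -6.2500)
L*W(O(-1, q)) = 42*0 = 0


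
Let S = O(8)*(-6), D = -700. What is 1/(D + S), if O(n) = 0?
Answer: -1/700 ≈ -0.0014286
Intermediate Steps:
S = 0 (S = 0*(-6) = 0)
1/(D + S) = 1/(-700 + 0) = 1/(-700) = -1/700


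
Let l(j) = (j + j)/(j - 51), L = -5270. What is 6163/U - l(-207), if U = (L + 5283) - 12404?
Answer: -1119988/532813 ≈ -2.1020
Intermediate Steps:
U = -12391 (U = (-5270 + 5283) - 12404 = 13 - 12404 = -12391)
l(j) = 2*j/(-51 + j) (l(j) = (2*j)/(-51 + j) = 2*j/(-51 + j))
6163/U - l(-207) = 6163/(-12391) - 2*(-207)/(-51 - 207) = 6163*(-1/12391) - 2*(-207)/(-258) = -6163/12391 - 2*(-207)*(-1)/258 = -6163/12391 - 1*69/43 = -6163/12391 - 69/43 = -1119988/532813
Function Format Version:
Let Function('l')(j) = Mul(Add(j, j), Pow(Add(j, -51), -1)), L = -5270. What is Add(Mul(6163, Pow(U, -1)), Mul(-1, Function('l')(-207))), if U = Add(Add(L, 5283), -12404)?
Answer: Rational(-1119988, 532813) ≈ -2.1020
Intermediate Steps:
U = -12391 (U = Add(Add(-5270, 5283), -12404) = Add(13, -12404) = -12391)
Function('l')(j) = Mul(2, j, Pow(Add(-51, j), -1)) (Function('l')(j) = Mul(Mul(2, j), Pow(Add(-51, j), -1)) = Mul(2, j, Pow(Add(-51, j), -1)))
Add(Mul(6163, Pow(U, -1)), Mul(-1, Function('l')(-207))) = Add(Mul(6163, Pow(-12391, -1)), Mul(-1, Mul(2, -207, Pow(Add(-51, -207), -1)))) = Add(Mul(6163, Rational(-1, 12391)), Mul(-1, Mul(2, -207, Pow(-258, -1)))) = Add(Rational(-6163, 12391), Mul(-1, Mul(2, -207, Rational(-1, 258)))) = Add(Rational(-6163, 12391), Mul(-1, Rational(69, 43))) = Add(Rational(-6163, 12391), Rational(-69, 43)) = Rational(-1119988, 532813)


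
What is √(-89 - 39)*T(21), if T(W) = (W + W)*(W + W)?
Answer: 14112*I*√2 ≈ 19957.0*I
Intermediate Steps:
T(W) = 4*W² (T(W) = (2*W)*(2*W) = 4*W²)
√(-89 - 39)*T(21) = √(-89 - 39)*(4*21²) = √(-128)*(4*441) = (8*I*√2)*1764 = 14112*I*√2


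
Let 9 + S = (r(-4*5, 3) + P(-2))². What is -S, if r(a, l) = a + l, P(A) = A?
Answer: -352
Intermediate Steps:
S = 352 (S = -9 + ((-4*5 + 3) - 2)² = -9 + ((-20 + 3) - 2)² = -9 + (-17 - 2)² = -9 + (-19)² = -9 + 361 = 352)
-S = -1*352 = -352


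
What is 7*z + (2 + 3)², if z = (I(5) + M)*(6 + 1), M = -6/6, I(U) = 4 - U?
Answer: -73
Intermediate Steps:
M = -1 (M = -6*⅙ = -1)
z = -14 (z = ((4 - 1*5) - 1)*(6 + 1) = ((4 - 5) - 1)*7 = (-1 - 1)*7 = -2*7 = -14)
7*z + (2 + 3)² = 7*(-14) + (2 + 3)² = -98 + 5² = -98 + 25 = -73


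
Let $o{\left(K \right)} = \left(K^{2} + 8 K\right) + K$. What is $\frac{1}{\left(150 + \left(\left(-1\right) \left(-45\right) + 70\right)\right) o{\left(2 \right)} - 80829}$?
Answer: $- \frac{1}{74999} \approx -1.3334 \cdot 10^{-5}$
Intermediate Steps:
$o{\left(K \right)} = K^{2} + 9 K$
$\frac{1}{\left(150 + \left(\left(-1\right) \left(-45\right) + 70\right)\right) o{\left(2 \right)} - 80829} = \frac{1}{\left(150 + \left(\left(-1\right) \left(-45\right) + 70\right)\right) 2 \left(9 + 2\right) - 80829} = \frac{1}{\left(150 + \left(45 + 70\right)\right) 2 \cdot 11 - 80829} = \frac{1}{\left(150 + 115\right) 22 - 80829} = \frac{1}{265 \cdot 22 - 80829} = \frac{1}{5830 - 80829} = \frac{1}{-74999} = - \frac{1}{74999}$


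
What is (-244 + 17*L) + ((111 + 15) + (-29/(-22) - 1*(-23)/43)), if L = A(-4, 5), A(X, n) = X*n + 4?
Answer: -367187/946 ≈ -388.15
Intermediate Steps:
A(X, n) = 4 + X*n
L = -16 (L = 4 - 4*5 = 4 - 20 = -16)
(-244 + 17*L) + ((111 + 15) + (-29/(-22) - 1*(-23)/43)) = (-244 + 17*(-16)) + ((111 + 15) + (-29/(-22) - 1*(-23)/43)) = (-244 - 272) + (126 + (-29*(-1/22) + 23*(1/43))) = -516 + (126 + (29/22 + 23/43)) = -516 + (126 + 1753/946) = -516 + 120949/946 = -367187/946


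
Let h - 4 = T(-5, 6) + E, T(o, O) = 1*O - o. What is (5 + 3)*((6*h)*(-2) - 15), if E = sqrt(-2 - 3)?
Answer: -1560 - 96*I*sqrt(5) ≈ -1560.0 - 214.66*I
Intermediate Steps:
T(o, O) = O - o
E = I*sqrt(5) (E = sqrt(-5) = I*sqrt(5) ≈ 2.2361*I)
h = 15 + I*sqrt(5) (h = 4 + ((6 - 1*(-5)) + I*sqrt(5)) = 4 + ((6 + 5) + I*sqrt(5)) = 4 + (11 + I*sqrt(5)) = 15 + I*sqrt(5) ≈ 15.0 + 2.2361*I)
(5 + 3)*((6*h)*(-2) - 15) = (5 + 3)*((6*(15 + I*sqrt(5)))*(-2) - 15) = 8*((90 + 6*I*sqrt(5))*(-2) - 15) = 8*((-180 - 12*I*sqrt(5)) - 15) = 8*(-195 - 12*I*sqrt(5)) = -1560 - 96*I*sqrt(5)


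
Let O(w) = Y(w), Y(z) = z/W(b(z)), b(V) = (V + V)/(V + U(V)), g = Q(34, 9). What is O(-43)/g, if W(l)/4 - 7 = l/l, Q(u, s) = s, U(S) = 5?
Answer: -43/288 ≈ -0.14931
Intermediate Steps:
g = 9
b(V) = 2*V/(5 + V) (b(V) = (V + V)/(V + 5) = (2*V)/(5 + V) = 2*V/(5 + V))
W(l) = 32 (W(l) = 28 + 4*(l/l) = 28 + 4*1 = 28 + 4 = 32)
Y(z) = z/32
O(w) = w/32
O(-43)/g = ((1/32)*(-43))/9 = -43/32*⅑ = -43/288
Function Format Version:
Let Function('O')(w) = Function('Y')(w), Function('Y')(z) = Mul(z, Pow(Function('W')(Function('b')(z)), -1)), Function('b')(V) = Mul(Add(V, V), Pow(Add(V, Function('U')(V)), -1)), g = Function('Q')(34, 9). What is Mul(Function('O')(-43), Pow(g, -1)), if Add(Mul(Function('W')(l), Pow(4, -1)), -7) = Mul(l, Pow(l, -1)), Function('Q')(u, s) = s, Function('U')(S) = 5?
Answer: Rational(-43, 288) ≈ -0.14931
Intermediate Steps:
g = 9
Function('b')(V) = Mul(2, V, Pow(Add(5, V), -1)) (Function('b')(V) = Mul(Add(V, V), Pow(Add(V, 5), -1)) = Mul(Mul(2, V), Pow(Add(5, V), -1)) = Mul(2, V, Pow(Add(5, V), -1)))
Function('W')(l) = 32 (Function('W')(l) = Add(28, Mul(4, Mul(l, Pow(l, -1)))) = Add(28, Mul(4, 1)) = Add(28, 4) = 32)
Function('Y')(z) = Mul(Rational(1, 32), z) (Function('Y')(z) = Mul(z, Pow(32, -1)) = Mul(z, Rational(1, 32)) = Mul(Rational(1, 32), z))
Function('O')(w) = Mul(Rational(1, 32), w)
Mul(Function('O')(-43), Pow(g, -1)) = Mul(Mul(Rational(1, 32), -43), Pow(9, -1)) = Mul(Rational(-43, 32), Rational(1, 9)) = Rational(-43, 288)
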